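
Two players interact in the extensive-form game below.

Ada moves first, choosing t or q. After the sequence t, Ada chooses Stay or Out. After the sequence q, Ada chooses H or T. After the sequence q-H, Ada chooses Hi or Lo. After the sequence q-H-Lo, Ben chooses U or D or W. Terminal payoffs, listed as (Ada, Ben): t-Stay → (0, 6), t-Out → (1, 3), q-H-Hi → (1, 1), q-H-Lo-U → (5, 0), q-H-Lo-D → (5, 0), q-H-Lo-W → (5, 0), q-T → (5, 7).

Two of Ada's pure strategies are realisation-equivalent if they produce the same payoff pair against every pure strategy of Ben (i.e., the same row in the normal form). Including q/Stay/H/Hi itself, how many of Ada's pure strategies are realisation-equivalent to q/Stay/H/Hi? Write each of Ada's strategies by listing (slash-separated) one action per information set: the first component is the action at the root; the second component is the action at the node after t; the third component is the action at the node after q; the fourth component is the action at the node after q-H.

Row for q/Stay/H/Hi (columns U, D, W): (1,1) (1,1) (1,1).
Under q/Stay/H/Hi, Ada's choice at the node after t can never be reached regardless of what Ben does, so varying those choices leaves every outcome unchanged.
Holding the reachable choices fixed and varying the unreachable one freely already gives 2 equivalent strategies.
No other strategy reproduces this row, so those 2 are the full class: q/Stay/H/Hi, q/Out/H/Hi.

2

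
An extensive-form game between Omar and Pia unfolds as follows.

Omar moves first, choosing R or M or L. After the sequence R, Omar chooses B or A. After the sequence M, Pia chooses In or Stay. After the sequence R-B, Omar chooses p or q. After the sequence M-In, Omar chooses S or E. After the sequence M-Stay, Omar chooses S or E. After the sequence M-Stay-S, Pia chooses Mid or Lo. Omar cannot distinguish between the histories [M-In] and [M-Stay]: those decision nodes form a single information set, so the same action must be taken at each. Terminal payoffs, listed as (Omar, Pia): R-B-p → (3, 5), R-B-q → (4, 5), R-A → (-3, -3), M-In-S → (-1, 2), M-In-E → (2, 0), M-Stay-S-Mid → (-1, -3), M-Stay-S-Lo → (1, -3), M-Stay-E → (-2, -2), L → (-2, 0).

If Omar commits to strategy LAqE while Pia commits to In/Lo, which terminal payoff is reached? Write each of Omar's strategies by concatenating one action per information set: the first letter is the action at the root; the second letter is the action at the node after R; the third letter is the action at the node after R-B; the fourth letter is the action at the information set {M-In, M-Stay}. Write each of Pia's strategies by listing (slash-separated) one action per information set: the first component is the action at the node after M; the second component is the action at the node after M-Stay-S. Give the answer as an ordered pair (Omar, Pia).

(-2, 0)

Trace the play path from the root:
  Omar plays L
→ terminal payoff (-2, 0).
(Omar's choice at the node after R is never reached on this path, so it doesn't affect the outcome.)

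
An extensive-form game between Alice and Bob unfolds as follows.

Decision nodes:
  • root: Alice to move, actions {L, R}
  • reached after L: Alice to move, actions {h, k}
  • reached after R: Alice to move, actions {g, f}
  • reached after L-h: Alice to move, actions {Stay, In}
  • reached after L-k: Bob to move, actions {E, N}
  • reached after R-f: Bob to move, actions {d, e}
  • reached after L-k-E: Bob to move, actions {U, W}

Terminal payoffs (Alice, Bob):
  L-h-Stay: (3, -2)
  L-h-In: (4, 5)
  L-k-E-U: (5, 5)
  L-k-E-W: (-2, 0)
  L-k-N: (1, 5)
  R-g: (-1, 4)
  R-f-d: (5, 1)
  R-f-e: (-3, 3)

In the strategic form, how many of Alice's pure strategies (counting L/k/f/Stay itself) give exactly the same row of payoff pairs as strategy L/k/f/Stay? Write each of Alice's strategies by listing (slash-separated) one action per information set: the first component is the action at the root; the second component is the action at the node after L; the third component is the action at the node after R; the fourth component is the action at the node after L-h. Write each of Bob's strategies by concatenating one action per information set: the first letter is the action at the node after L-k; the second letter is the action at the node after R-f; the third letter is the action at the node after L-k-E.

Row for L/k/f/Stay (columns EdU, EdW, EeU, EeW, NdU, NdW, NeU, NeW): (5,5) (-2,0) (5,5) (-2,0) (1,5) (1,5) (1,5) (1,5).
Under L/k/f/Stay, Alice's choice at the node after R and at the node after L-h can never be reached regardless of what Bob does, so varying those choices leaves every outcome unchanged.
Holding the reachable choices fixed and varying the unreachable ones freely already gives 2 × 2 = 4 equivalent strategies.
No other strategy reproduces this row, so those 4 are the full class: L/k/g/Stay, L/k/g/In, L/k/f/Stay, L/k/f/In.

4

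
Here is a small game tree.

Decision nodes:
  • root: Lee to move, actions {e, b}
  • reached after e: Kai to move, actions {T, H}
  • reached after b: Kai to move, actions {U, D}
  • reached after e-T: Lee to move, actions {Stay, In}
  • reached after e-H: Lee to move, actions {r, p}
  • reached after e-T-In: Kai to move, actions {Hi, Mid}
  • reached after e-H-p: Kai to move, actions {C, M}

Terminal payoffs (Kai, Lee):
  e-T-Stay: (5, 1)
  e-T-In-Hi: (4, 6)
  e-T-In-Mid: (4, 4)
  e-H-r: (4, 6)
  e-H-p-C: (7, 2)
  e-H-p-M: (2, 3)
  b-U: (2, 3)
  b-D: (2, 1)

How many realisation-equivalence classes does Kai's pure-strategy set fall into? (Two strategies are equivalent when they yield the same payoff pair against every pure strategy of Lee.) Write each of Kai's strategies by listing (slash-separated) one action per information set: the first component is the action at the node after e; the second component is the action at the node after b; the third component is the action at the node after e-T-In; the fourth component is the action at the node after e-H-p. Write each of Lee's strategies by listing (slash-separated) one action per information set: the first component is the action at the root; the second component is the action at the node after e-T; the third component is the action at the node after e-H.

8

Kai has 16 pure strategies: T/U/Hi/C, T/U/Hi/M, T/U/Mid/C, T/U/Mid/M, T/D/Hi/C, T/D/Hi/M, T/D/Mid/C, T/D/Mid/M, H/U/Hi/C, H/U/Hi/M, H/U/Mid/C, H/U/Mid/M, H/D/Hi/C, H/D/Hi/M, H/D/Mid/C, H/D/Mid/M. Columns: e/Stay/r, e/Stay/p, e/In/r, e/In/p, b/Stay/r, b/Stay/p, b/In/r, b/In/p.
{T/U/Hi/C, T/U/Hi/M} → row (5,1) (5,1) (4,6) (4,6) (2,3) (2,3) (2,3) (2,3)
{T/U/Mid/C, T/U/Mid/M} → row (5,1) (5,1) (4,4) (4,4) (2,3) (2,3) (2,3) (2,3)
{T/D/Hi/C, T/D/Hi/M} → row (5,1) (5,1) (4,6) (4,6) (2,1) (2,1) (2,1) (2,1)
{T/D/Mid/C, T/D/Mid/M} → row (5,1) (5,1) (4,4) (4,4) (2,1) (2,1) (2,1) (2,1)
{H/U/Hi/C, H/U/Mid/C} → row (4,6) (7,2) (4,6) (7,2) (2,3) (2,3) (2,3) (2,3)
{H/U/Hi/M, H/U/Mid/M} → row (4,6) (2,3) (4,6) (2,3) (2,3) (2,3) (2,3) (2,3)
{H/D/Hi/C, H/D/Mid/C} → row (4,6) (7,2) (4,6) (7,2) (2,1) (2,1) (2,1) (2,1)
{H/D/Hi/M, H/D/Mid/M} → row (4,6) (2,3) (4,6) (2,3) (2,1) (2,1) (2,1) (2,1)
That's 8 distinct rows out of 16 strategies.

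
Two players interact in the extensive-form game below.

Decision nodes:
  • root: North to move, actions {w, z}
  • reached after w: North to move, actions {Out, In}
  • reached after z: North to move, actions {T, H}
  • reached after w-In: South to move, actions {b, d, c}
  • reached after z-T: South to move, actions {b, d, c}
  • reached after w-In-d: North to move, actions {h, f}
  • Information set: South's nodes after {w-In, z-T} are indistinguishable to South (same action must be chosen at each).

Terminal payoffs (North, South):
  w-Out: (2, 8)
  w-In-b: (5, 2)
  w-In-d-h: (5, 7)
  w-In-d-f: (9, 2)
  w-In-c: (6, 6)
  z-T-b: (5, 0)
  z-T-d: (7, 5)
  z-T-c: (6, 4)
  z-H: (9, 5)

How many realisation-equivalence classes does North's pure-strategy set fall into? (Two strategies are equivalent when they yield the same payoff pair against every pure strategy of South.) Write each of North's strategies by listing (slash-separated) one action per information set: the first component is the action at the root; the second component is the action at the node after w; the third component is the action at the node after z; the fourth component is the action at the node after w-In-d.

5

North has 16 pure strategies: w/Out/T/h, w/Out/T/f, w/Out/H/h, w/Out/H/f, w/In/T/h, w/In/T/f, w/In/H/h, w/In/H/f, z/Out/T/h, z/Out/T/f, z/Out/H/h, z/Out/H/f, z/In/T/h, z/In/T/f, z/In/H/h, z/In/H/f. Columns: b, d, c.
{w/Out/T/h, w/Out/T/f, w/Out/H/h, w/Out/H/f} → row (2,8) (2,8) (2,8)
{w/In/T/h, w/In/H/h} → row (5,2) (5,7) (6,6)
{w/In/T/f, w/In/H/f} → row (5,2) (9,2) (6,6)
{z/Out/T/h, z/Out/T/f, z/In/T/h, z/In/T/f} → row (5,0) (7,5) (6,4)
{z/Out/H/h, z/Out/H/f, z/In/H/h, z/In/H/f} → row (9,5) (9,5) (9,5)
That's 5 distinct rows out of 16 strategies.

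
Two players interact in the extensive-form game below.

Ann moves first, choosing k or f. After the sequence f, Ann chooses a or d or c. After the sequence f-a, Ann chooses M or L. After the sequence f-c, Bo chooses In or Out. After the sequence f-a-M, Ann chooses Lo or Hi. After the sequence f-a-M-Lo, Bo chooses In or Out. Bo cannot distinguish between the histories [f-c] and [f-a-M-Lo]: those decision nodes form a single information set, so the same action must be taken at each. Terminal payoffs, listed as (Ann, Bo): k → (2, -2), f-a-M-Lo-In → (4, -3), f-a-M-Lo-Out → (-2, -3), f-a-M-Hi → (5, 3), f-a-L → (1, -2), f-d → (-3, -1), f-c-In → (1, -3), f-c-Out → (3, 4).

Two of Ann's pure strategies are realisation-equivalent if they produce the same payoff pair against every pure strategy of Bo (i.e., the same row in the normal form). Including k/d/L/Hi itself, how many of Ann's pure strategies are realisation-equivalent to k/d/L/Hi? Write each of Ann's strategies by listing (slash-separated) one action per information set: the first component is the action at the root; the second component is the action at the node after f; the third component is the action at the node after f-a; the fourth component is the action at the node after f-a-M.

Row for k/d/L/Hi (columns In, Out): (2,-2) (2,-2).
Under k/d/L/Hi, Ann's choice at the node after f and at the node after f-a and at the node after f-a-M can never be reached regardless of what Bo does, so varying those choices leaves every outcome unchanged.
Holding the reachable choices fixed and varying the unreachable ones freely already gives 3 × 2 × 2 = 12 equivalent strategies.
No other strategy reproduces this row, so those 12 are the full class: k/a/M/Lo, k/a/M/Hi, k/a/L/Lo, k/a/L/Hi, k/d/M/Lo, k/d/M/Hi, k/d/L/Lo, k/d/L/Hi, k/c/M/Lo, k/c/M/Hi, k/c/L/Lo, k/c/L/Hi.

12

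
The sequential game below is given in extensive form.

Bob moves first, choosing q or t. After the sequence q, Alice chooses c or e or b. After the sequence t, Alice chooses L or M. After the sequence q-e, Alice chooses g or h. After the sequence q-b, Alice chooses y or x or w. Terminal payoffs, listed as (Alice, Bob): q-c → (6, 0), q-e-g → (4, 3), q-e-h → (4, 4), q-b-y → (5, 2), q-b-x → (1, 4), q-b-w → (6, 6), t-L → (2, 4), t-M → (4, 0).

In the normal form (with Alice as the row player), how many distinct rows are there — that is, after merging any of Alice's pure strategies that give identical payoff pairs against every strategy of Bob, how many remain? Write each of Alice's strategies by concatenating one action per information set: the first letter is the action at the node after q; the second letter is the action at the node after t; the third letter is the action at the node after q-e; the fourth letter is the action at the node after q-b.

12

Alice has 36 pure strategies: cLgy, cLgx, cLgw, cLhy, cLhx, cLhw, cMgy, cMgx, cMgw, cMhy, cMhx, cMhw, eLgy, eLgx, eLgw, eLhy, eLhx, eLhw, eMgy, eMgx, eMgw, eMhy, eMhx, eMhw, bLgy, bLgx, bLgw, bLhy, bLhx, bLhw, bMgy, bMgx, bMgw, bMhy, bMhx, bMhw. Columns: q, t.
{cLgy, cLgx, cLgw, cLhy, cLhx, cLhw} → row (6,0) (2,4)
{cMgy, cMgx, cMgw, cMhy, cMhx, cMhw} → row (6,0) (4,0)
{eLgy, eLgx, eLgw} → row (4,3) (2,4)
{eLhy, eLhx, eLhw} → row (4,4) (2,4)
{eMgy, eMgx, eMgw} → row (4,3) (4,0)
{eMhy, eMhx, eMhw} → row (4,4) (4,0)
{bLgy, bLhy} → row (5,2) (2,4)
{bLgx, bLhx} → row (1,4) (2,4)
{bLgw, bLhw} → row (6,6) (2,4)
{bMgy, bMhy} → row (5,2) (4,0)
{bMgx, bMhx} → row (1,4) (4,0)
{bMgw, bMhw} → row (6,6) (4,0)
That's 12 distinct rows out of 36 strategies.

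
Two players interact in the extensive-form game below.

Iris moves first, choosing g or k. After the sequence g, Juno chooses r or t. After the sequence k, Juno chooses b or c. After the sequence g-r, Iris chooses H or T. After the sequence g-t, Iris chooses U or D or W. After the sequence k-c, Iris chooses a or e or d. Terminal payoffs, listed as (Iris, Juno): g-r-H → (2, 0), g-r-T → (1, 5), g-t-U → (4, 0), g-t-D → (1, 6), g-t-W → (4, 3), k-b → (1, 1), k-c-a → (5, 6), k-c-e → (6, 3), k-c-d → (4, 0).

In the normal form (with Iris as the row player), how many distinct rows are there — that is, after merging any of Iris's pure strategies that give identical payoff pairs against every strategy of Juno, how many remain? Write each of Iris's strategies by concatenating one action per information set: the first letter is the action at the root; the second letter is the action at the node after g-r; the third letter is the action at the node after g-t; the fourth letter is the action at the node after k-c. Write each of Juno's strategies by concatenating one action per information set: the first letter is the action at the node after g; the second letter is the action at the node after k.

Iris has 36 pure strategies: gHUa, gHUe, gHUd, gHDa, gHDe, gHDd, gHWa, gHWe, gHWd, gTUa, gTUe, gTUd, gTDa, gTDe, gTDd, gTWa, gTWe, gTWd, kHUa, kHUe, kHUd, kHDa, kHDe, kHDd, kHWa, kHWe, kHWd, kTUa, kTUe, kTUd, kTDa, kTDe, kTDd, kTWa, kTWe, kTWd. Columns: rb, rc, tb, tc.
{gHUa, gHUe, gHUd} → row (2,0) (2,0) (4,0) (4,0)
{gHDa, gHDe, gHDd} → row (2,0) (2,0) (1,6) (1,6)
{gHWa, gHWe, gHWd} → row (2,0) (2,0) (4,3) (4,3)
{gTUa, gTUe, gTUd} → row (1,5) (1,5) (4,0) (4,0)
{gTDa, gTDe, gTDd} → row (1,5) (1,5) (1,6) (1,6)
{gTWa, gTWe, gTWd} → row (1,5) (1,5) (4,3) (4,3)
{kHUa, kHDa, kHWa, kTUa, kTDa, kTWa} → row (1,1) (5,6) (1,1) (5,6)
{kHUe, kHDe, kHWe, kTUe, kTDe, kTWe} → row (1,1) (6,3) (1,1) (6,3)
{kHUd, kHDd, kHWd, kTUd, kTDd, kTWd} → row (1,1) (4,0) (1,1) (4,0)
That's 9 distinct rows out of 36 strategies.

9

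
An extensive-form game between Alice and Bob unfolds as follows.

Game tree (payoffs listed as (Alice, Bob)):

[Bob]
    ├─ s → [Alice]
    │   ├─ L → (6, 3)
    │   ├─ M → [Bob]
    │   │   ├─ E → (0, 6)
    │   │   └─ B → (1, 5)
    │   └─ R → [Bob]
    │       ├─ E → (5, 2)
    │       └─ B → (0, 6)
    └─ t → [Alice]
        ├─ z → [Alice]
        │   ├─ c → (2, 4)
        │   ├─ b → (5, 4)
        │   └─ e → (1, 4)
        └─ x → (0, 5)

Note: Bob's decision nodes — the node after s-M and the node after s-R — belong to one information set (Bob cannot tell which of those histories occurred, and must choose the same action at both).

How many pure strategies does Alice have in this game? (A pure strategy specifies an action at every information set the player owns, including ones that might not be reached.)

18

Alice owns the node after s with actions {L, M, R} — three choices.
Alice owns the node after t with actions {z, x} — two choices.
Alice owns the node after t-z with actions {c, b, e} — three choices.
A pure strategy fixes one action at each information set independently, so the count is the product 3 × 2 × 3 = 18.
(For reference, Bob has 4 pure strategies, giving a 18×4 normal-form matrix.)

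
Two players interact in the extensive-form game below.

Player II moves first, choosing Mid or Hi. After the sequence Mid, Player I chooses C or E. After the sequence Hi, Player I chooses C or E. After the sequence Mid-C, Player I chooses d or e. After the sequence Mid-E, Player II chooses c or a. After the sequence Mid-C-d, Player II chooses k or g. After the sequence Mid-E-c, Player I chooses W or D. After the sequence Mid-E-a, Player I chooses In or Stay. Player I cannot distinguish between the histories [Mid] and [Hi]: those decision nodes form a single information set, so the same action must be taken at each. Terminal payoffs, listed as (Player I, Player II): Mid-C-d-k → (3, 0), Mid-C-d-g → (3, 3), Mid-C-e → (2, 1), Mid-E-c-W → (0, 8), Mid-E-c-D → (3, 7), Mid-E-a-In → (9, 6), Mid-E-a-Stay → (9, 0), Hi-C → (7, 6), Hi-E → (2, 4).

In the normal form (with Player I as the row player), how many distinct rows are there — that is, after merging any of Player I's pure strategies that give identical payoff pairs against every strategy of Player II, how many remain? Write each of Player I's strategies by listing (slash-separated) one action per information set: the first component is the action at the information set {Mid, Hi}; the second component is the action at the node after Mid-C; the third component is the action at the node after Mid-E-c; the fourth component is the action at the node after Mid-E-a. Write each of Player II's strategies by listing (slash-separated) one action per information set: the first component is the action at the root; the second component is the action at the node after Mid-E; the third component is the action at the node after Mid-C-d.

Player I has 16 pure strategies: C/d/W/In, C/d/W/Stay, C/d/D/In, C/d/D/Stay, C/e/W/In, C/e/W/Stay, C/e/D/In, C/e/D/Stay, E/d/W/In, E/d/W/Stay, E/d/D/In, E/d/D/Stay, E/e/W/In, E/e/W/Stay, E/e/D/In, E/e/D/Stay. Columns: Mid/c/k, Mid/c/g, Mid/a/k, Mid/a/g, Hi/c/k, Hi/c/g, Hi/a/k, Hi/a/g.
{C/d/W/In, C/d/W/Stay, C/d/D/In, C/d/D/Stay} → row (3,0) (3,3) (3,0) (3,3) (7,6) (7,6) (7,6) (7,6)
{C/e/W/In, C/e/W/Stay, C/e/D/In, C/e/D/Stay} → row (2,1) (2,1) (2,1) (2,1) (7,6) (7,6) (7,6) (7,6)
{E/d/W/In, E/e/W/In} → row (0,8) (0,8) (9,6) (9,6) (2,4) (2,4) (2,4) (2,4)
{E/d/W/Stay, E/e/W/Stay} → row (0,8) (0,8) (9,0) (9,0) (2,4) (2,4) (2,4) (2,4)
{E/d/D/In, E/e/D/In} → row (3,7) (3,7) (9,6) (9,6) (2,4) (2,4) (2,4) (2,4)
{E/d/D/Stay, E/e/D/Stay} → row (3,7) (3,7) (9,0) (9,0) (2,4) (2,4) (2,4) (2,4)
That's 6 distinct rows out of 16 strategies.

6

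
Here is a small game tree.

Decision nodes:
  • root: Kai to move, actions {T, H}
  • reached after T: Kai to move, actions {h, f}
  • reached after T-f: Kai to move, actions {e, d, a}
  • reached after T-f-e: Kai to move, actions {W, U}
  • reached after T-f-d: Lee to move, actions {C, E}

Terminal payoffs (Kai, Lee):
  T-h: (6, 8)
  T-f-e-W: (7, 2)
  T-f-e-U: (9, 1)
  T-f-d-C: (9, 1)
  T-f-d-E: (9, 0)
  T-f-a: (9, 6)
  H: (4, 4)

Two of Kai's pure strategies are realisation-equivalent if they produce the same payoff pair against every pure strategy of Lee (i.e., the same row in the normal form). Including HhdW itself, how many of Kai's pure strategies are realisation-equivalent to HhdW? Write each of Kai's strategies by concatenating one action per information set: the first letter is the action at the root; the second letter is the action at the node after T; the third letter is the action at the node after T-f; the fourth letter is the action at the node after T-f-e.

12

Row for HhdW (columns C, E): (4,4) (4,4).
Under HhdW, Kai's choice at the node after T and at the node after T-f and at the node after T-f-e can never be reached regardless of what Lee does, so varying those choices leaves every outcome unchanged.
Holding the reachable choices fixed and varying the unreachable ones freely already gives 2 × 3 × 2 = 12 equivalent strategies.
No other strategy reproduces this row, so those 12 are the full class: HheW, HheU, HhdW, HhdU, HhaW, HhaU, HfeW, HfeU, HfdW, HfdU, HfaW, HfaU.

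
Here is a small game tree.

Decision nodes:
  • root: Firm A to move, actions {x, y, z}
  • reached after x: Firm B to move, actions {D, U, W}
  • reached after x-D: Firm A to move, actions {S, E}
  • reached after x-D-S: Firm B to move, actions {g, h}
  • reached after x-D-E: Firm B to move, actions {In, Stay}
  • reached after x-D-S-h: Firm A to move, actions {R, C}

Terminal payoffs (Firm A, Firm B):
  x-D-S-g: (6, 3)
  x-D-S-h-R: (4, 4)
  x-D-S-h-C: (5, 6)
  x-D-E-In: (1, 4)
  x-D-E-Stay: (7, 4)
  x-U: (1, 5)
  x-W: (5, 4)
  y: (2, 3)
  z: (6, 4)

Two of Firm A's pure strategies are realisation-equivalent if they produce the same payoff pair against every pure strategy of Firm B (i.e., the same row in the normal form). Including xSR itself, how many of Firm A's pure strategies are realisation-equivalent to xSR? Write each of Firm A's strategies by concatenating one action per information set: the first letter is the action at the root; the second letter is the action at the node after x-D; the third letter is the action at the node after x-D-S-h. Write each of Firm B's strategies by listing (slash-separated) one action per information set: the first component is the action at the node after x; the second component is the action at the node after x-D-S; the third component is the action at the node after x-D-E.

Row for xSR (columns D/g/In, D/g/Stay, D/h/In, D/h/Stay, U/g/In, U/g/Stay, U/h/In, U/h/Stay, W/g/In, W/g/Stay, W/h/In, W/h/Stay): (6,3) (6,3) (4,4) (4,4) (1,5) (1,5) (1,5) (1,5) (5,4) (5,4) (5,4) (5,4).
Every one of Firm A's information sets is on the play path for some reply by Firm B when Firm A follows xSR.
Changing the action at any of them therefore changes at least one column, so only xSR itself gives this row.

1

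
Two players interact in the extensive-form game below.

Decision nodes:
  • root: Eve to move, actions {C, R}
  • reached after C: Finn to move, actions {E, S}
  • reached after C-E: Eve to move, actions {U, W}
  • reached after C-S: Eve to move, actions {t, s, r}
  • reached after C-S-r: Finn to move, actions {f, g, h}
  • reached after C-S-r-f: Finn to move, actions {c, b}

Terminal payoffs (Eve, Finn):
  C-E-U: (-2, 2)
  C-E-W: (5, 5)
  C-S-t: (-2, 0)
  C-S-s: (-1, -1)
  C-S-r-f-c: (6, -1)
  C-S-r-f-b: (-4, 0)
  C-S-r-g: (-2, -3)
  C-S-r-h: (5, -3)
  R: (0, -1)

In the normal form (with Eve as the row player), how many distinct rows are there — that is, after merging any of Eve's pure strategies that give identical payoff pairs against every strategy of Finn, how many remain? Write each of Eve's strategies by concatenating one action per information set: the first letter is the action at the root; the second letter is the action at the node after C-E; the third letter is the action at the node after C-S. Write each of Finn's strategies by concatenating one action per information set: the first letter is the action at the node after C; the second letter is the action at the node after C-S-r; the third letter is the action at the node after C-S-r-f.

Eve has 12 pure strategies: CUt, CUs, CUr, CWt, CWs, CWr, RUt, RUs, RUr, RWt, RWs, RWr. Columns: Efc, Efb, Egc, Egb, Ehc, Ehb, Sfc, Sfb, Sgc, Sgb, Shc, Shb.
{CUt} → row (-2,2) (-2,2) (-2,2) (-2,2) (-2,2) (-2,2) (-2,0) (-2,0) (-2,0) (-2,0) (-2,0) (-2,0)
{CUs} → row (-2,2) (-2,2) (-2,2) (-2,2) (-2,2) (-2,2) (-1,-1) (-1,-1) (-1,-1) (-1,-1) (-1,-1) (-1,-1)
{CUr} → row (-2,2) (-2,2) (-2,2) (-2,2) (-2,2) (-2,2) (6,-1) (-4,0) (-2,-3) (-2,-3) (5,-3) (5,-3)
{CWt} → row (5,5) (5,5) (5,5) (5,5) (5,5) (5,5) (-2,0) (-2,0) (-2,0) (-2,0) (-2,0) (-2,0)
{CWs} → row (5,5) (5,5) (5,5) (5,5) (5,5) (5,5) (-1,-1) (-1,-1) (-1,-1) (-1,-1) (-1,-1) (-1,-1)
{CWr} → row (5,5) (5,5) (5,5) (5,5) (5,5) (5,5) (6,-1) (-4,0) (-2,-3) (-2,-3) (5,-3) (5,-3)
{RUt, RUs, RUr, RWt, RWs, RWr} → row (0,-1) (0,-1) (0,-1) (0,-1) (0,-1) (0,-1) (0,-1) (0,-1) (0,-1) (0,-1) (0,-1) (0,-1)
That's 7 distinct rows out of 12 strategies.

7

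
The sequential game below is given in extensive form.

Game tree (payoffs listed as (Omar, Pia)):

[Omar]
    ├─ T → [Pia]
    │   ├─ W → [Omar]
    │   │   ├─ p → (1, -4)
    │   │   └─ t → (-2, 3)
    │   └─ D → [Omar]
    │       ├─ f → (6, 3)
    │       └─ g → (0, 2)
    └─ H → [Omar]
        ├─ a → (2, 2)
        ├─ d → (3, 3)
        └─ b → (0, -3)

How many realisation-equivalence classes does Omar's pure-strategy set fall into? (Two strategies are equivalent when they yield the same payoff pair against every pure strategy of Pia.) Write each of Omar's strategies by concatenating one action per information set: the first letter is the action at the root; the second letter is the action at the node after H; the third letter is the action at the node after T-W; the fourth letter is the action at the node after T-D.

Omar has 24 pure strategies: Tapf, Tapg, Tatf, Tatg, Tdpf, Tdpg, Tdtf, Tdtg, Tbpf, Tbpg, Tbtf, Tbtg, Hapf, Hapg, Hatf, Hatg, Hdpf, Hdpg, Hdtf, Hdtg, Hbpf, Hbpg, Hbtf, Hbtg. Columns: W, D.
{Tapf, Tdpf, Tbpf} → row (1,-4) (6,3)
{Tapg, Tdpg, Tbpg} → row (1,-4) (0,2)
{Tatf, Tdtf, Tbtf} → row (-2,3) (6,3)
{Tatg, Tdtg, Tbtg} → row (-2,3) (0,2)
{Hapf, Hapg, Hatf, Hatg} → row (2,2) (2,2)
{Hdpf, Hdpg, Hdtf, Hdtg} → row (3,3) (3,3)
{Hbpf, Hbpg, Hbtf, Hbtg} → row (0,-3) (0,-3)
That's 7 distinct rows out of 24 strategies.

7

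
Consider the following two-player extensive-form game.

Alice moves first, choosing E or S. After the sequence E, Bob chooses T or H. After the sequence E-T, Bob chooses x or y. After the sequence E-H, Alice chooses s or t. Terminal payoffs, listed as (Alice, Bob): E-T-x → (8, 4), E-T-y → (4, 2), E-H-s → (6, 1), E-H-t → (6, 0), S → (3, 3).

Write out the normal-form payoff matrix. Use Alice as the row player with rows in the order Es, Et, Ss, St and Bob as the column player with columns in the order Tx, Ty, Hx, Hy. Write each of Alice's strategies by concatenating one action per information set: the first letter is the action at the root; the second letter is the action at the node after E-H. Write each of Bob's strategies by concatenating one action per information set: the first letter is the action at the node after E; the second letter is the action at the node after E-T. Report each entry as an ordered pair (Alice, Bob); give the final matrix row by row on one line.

Row Es: Tx→(8,4), Ty→(4,2), Hx→(6,1), Hy→(6,1)
Row Et: Tx→(8,4), Ty→(4,2), Hx→(6,0), Hy→(6,0)
Row Ss: Tx→(3,3), Ty→(3,3), Hx→(3,3), Hy→(3,3)
Row St: Tx→(3,3), Ty→(3,3), Hx→(3,3), Hy→(3,3)

Es: (8,4) (4,2) (6,1) (6,1) | Et: (8,4) (4,2) (6,0) (6,0) | Ss: (3,3) (3,3) (3,3) (3,3) | St: (3,3) (3,3) (3,3) (3,3)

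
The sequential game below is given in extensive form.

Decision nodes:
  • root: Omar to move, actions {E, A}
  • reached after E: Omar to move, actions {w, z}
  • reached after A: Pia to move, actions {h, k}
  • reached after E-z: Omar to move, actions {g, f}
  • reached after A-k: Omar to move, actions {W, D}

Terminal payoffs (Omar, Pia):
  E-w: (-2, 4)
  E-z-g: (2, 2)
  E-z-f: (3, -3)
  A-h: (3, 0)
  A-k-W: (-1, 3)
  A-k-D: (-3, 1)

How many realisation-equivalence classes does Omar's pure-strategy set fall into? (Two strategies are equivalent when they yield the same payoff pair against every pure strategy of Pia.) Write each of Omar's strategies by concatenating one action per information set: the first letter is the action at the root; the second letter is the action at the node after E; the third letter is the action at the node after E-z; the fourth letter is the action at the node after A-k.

Omar has 16 pure strategies: EwgW, EwgD, EwfW, EwfD, EzgW, EzgD, EzfW, EzfD, AwgW, AwgD, AwfW, AwfD, AzgW, AzgD, AzfW, AzfD. Columns: h, k.
{EwgW, EwgD, EwfW, EwfD} → row (-2,4) (-2,4)
{EzgW, EzgD} → row (2,2) (2,2)
{EzfW, EzfD} → row (3,-3) (3,-3)
{AwgW, AwfW, AzgW, AzfW} → row (3,0) (-1,3)
{AwgD, AwfD, AzgD, AzfD} → row (3,0) (-3,1)
That's 5 distinct rows out of 16 strategies.

5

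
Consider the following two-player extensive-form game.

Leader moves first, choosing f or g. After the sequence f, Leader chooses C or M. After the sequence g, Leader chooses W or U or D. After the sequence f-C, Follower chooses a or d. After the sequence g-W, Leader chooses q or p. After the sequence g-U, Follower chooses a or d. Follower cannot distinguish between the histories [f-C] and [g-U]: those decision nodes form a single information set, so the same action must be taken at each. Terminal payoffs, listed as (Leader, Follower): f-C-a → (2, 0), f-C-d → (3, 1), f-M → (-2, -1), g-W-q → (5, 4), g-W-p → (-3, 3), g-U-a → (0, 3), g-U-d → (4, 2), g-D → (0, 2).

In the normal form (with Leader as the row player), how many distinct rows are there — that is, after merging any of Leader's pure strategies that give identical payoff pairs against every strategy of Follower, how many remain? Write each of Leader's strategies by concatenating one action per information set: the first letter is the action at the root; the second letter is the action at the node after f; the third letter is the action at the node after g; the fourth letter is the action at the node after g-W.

6

Leader has 24 pure strategies: fCWq, fCWp, fCUq, fCUp, fCDq, fCDp, fMWq, fMWp, fMUq, fMUp, fMDq, fMDp, gCWq, gCWp, gCUq, gCUp, gCDq, gCDp, gMWq, gMWp, gMUq, gMUp, gMDq, gMDp. Columns: a, d.
{fCWq, fCWp, fCUq, fCUp, fCDq, fCDp} → row (2,0) (3,1)
{fMWq, fMWp, fMUq, fMUp, fMDq, fMDp} → row (-2,-1) (-2,-1)
{gCWq, gMWq} → row (5,4) (5,4)
{gCWp, gMWp} → row (-3,3) (-3,3)
{gCUq, gCUp, gMUq, gMUp} → row (0,3) (4,2)
{gCDq, gCDp, gMDq, gMDp} → row (0,2) (0,2)
That's 6 distinct rows out of 24 strategies.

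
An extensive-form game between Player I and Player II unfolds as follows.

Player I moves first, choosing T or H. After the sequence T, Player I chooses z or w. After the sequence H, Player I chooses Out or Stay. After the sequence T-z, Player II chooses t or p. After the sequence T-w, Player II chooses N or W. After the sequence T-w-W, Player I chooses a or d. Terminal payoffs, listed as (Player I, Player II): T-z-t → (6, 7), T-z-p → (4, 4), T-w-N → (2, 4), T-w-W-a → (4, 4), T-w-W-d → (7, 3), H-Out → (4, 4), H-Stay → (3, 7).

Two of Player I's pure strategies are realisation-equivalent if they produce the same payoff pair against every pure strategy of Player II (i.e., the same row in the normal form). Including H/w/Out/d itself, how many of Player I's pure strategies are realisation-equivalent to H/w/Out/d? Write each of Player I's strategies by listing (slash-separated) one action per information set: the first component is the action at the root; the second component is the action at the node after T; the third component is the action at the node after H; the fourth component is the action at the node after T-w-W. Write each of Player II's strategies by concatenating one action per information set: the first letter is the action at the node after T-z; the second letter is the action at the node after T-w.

Row for H/w/Out/d (columns tN, tW, pN, pW): (4,4) (4,4) (4,4) (4,4).
Under H/w/Out/d, Player I's choice at the node after T and at the node after T-w-W can never be reached regardless of what Player II does, so varying those choices leaves every outcome unchanged.
Holding the reachable choices fixed and varying the unreachable ones freely already gives 2 × 2 = 4 equivalent strategies.
No other strategy reproduces this row, so those 4 are the full class: H/z/Out/a, H/z/Out/d, H/w/Out/a, H/w/Out/d.

4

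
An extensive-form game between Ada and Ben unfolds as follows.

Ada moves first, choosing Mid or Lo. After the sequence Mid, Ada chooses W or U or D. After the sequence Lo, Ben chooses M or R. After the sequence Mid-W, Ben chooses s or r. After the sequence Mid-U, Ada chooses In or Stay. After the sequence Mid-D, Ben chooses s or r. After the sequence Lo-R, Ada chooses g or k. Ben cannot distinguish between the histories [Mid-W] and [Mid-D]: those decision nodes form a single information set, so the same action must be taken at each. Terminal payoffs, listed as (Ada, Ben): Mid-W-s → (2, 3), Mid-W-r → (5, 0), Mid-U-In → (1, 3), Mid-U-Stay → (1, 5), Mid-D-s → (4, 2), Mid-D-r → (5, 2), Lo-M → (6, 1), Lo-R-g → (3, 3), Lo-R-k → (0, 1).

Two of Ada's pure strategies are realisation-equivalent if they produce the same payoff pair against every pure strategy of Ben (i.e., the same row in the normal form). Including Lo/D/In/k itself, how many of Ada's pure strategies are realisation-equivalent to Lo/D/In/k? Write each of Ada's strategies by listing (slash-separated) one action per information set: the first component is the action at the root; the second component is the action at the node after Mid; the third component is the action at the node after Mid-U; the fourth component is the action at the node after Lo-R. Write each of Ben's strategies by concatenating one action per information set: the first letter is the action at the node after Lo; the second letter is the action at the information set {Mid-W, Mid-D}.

6

Row for Lo/D/In/k (columns Ms, Mr, Rs, Rr): (6,1) (6,1) (0,1) (0,1).
Under Lo/D/In/k, Ada's choice at the node after Mid and at the node after Mid-U can never be reached regardless of what Ben does, so varying those choices leaves every outcome unchanged.
Holding the reachable choices fixed and varying the unreachable ones freely already gives 3 × 2 = 6 equivalent strategies.
No other strategy reproduces this row, so those 6 are the full class: Lo/W/In/k, Lo/W/Stay/k, Lo/U/In/k, Lo/U/Stay/k, Lo/D/In/k, Lo/D/Stay/k.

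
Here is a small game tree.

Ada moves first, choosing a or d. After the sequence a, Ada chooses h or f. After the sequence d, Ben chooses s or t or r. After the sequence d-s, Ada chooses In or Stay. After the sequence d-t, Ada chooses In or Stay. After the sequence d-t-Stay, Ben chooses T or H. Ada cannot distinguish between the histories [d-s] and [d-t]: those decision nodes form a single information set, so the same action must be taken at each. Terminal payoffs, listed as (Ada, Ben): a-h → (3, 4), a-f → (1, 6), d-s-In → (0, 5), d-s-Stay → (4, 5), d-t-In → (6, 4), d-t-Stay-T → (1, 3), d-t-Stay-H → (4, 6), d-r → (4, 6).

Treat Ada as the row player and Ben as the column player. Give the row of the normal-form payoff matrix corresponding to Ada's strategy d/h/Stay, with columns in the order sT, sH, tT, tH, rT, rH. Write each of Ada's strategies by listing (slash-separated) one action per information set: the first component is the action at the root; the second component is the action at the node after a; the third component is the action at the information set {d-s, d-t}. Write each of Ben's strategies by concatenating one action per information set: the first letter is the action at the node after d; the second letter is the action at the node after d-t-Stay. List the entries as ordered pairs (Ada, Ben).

vs sT: Ada plays d → Ben plays s at [d] → Ada plays Stay at [d-s] → (4, 5)
vs sH: Ada plays d → Ben plays s at [d] → Ada plays Stay at [d-s] → (4, 5)
vs tT: Ada plays d → Ben plays t at [d] → Ada plays Stay at [d-t] → Ben plays T at [d-t-Stay] → (1, 3)
vs tH: Ada plays d → Ben plays t at [d] → Ada plays Stay at [d-t] → Ben plays H at [d-t-Stay] → (4, 6)
vs rT: Ada plays d → Ben plays r at [d] → (4, 6)
vs rH: Ada plays d → Ben plays r at [d] → (4, 6)

(4,5) (4,5) (1,3) (4,6) (4,6) (4,6)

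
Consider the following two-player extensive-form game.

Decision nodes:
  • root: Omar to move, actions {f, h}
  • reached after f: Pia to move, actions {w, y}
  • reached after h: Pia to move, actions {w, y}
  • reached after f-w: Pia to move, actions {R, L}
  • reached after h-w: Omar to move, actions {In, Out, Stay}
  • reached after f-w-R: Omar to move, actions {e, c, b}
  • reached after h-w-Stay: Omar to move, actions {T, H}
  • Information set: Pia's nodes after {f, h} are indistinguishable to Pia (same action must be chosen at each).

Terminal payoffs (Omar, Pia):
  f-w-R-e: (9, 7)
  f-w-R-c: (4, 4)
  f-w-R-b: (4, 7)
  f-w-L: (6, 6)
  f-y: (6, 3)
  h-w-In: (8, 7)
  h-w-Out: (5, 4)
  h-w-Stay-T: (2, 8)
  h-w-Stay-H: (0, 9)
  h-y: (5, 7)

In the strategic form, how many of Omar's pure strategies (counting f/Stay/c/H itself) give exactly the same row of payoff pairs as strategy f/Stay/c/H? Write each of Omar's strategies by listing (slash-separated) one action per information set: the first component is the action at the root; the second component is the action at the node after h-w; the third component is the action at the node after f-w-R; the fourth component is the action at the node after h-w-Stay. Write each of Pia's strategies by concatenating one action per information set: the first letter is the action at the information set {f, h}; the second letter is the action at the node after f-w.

Row for f/Stay/c/H (columns wR, wL, yR, yL): (4,4) (6,6) (6,3) (6,3).
Under f/Stay/c/H, Omar's choice at the node after h-w and at the node after h-w-Stay can never be reached regardless of what Pia does, so varying those choices leaves every outcome unchanged.
Holding the reachable choices fixed and varying the unreachable ones freely already gives 3 × 2 = 6 equivalent strategies.
No other strategy reproduces this row, so those 6 are the full class: f/In/c/T, f/In/c/H, f/Out/c/T, f/Out/c/H, f/Stay/c/T, f/Stay/c/H.

6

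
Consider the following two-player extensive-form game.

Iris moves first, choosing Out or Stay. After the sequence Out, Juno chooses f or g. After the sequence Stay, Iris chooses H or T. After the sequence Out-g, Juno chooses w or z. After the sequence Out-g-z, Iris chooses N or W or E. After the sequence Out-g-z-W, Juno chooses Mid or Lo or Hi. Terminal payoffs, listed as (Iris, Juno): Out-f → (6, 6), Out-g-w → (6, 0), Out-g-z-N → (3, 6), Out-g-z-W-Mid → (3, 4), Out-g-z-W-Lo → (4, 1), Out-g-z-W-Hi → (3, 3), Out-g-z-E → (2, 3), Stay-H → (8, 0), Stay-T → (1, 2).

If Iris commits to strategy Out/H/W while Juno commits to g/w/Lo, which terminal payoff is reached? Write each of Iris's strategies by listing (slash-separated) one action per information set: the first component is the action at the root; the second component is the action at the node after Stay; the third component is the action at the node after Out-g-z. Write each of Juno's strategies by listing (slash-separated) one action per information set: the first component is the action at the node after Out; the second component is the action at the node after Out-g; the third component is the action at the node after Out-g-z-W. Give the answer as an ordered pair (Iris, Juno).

(6, 0)

Trace the play path from the root:
  Iris plays Out
  Juno plays g at [Out]
  Juno plays w at [Out-g]
→ terminal payoff (6, 0).
(Iris's choice at the node after Stay is never reached on this path, so it doesn't affect the outcome.)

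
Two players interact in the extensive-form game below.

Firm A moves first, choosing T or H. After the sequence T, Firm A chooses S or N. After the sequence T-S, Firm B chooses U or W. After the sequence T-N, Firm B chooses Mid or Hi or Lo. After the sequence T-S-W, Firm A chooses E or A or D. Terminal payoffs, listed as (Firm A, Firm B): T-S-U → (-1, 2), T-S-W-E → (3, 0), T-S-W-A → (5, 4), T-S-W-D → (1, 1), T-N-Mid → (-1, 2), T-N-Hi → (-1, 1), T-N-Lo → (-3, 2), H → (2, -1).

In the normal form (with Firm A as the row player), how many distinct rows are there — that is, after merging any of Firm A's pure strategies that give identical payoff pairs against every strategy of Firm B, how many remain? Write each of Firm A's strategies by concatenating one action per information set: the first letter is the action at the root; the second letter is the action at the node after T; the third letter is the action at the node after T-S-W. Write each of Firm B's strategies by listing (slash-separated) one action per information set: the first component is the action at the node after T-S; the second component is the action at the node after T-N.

5

Firm A has 12 pure strategies: TSE, TSA, TSD, TNE, TNA, TND, HSE, HSA, HSD, HNE, HNA, HND. Columns: U/Mid, U/Hi, U/Lo, W/Mid, W/Hi, W/Lo.
{TSE} → row (-1,2) (-1,2) (-1,2) (3,0) (3,0) (3,0)
{TSA} → row (-1,2) (-1,2) (-1,2) (5,4) (5,4) (5,4)
{TSD} → row (-1,2) (-1,2) (-1,2) (1,1) (1,1) (1,1)
{TNE, TNA, TND} → row (-1,2) (-1,1) (-3,2) (-1,2) (-1,1) (-3,2)
{HSE, HSA, HSD, HNE, HNA, HND} → row (2,-1) (2,-1) (2,-1) (2,-1) (2,-1) (2,-1)
That's 5 distinct rows out of 12 strategies.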